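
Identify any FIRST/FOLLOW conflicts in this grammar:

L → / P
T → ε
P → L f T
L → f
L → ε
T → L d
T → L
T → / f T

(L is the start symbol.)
A FIRST/FOLLOW conflict occurs when a non-terminal N has a nullable alternative N → β (β ⇒* ε) and another alternative N → α with FIRST(α) ∩ FOLLOW(N) ≠ ∅: on such a lookahead the parser cannot decide between expanding α and letting N vanish via β.

Nullable non-terminals: L, T.
FIRST sets used below: FIRST(L) = { '/', 'f', ε }

L: nullable alternative(s) L → ε; FOLLOW(L) = { $, 'd', 'f' }
  L → / P: FIRST \ {ε} = { '/' } — disjoint from FOLLOW(L)
  L → f: FIRST \ {ε} = { 'f' } — overlaps FOLLOW(L) on { 'f' }: CONFLICT
  L → ε: FIRST \ {ε} = { } — this is the only nullable alternative, skip

T: nullable alternative(s) T → ε, T → L; FOLLOW(T) = { $, 'd', 'f' }
  T → ε: FIRST \ {ε} = { } — disjoint from FOLLOW(T)
  T → L d: FIRST \ {ε} = { '/', 'd', 'f' } — overlaps FOLLOW(T) on { 'd', 'f' }: CONFLICT
  T → L: FIRST \ {ε} = { '/', 'f' } — overlaps FOLLOW(T) on { 'f' }: CONFLICT
  T → / f T: FIRST \ {ε} = { '/' } — disjoint from FOLLOW(T)

P has no nullable alternative, so no FIRST/FOLLOW check is needed there.

So the grammar has 3 FIRST/FOLLOW conflicts (marked CONFLICT above).

Answer: Yes. L → f with FOLLOW(L) on { 'f' }; T → L d with FOLLOW(T) on { 'd', 'f' }; T → L with FOLLOW(T) on { 'f' }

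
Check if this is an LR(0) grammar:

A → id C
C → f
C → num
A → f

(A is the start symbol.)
Yes, the grammar is LR(0)

Augment with A' → A and build the canonical LR(0) collection (I0 = CLOSURE({[A' → . A]}), then GOTO on every symbol after a dot until no new states appear). It has 7 states:
  I0: { [A → . f], [A → . id C], [A' → . A] }  — shift
  I1: { [A' → A .] }  — accept
  I2: { [A → f .] }  — reduce
  I3: { [A → id . C], [C → . f], [C → . num] }  — shift
  I4: { [A → id C .] }  — reduce
  I5: { [C → f .] }  — reduce
  I6: { [C → num .] }  — reduce

Every state is either a pure shift/goto state or contains exactly one complete item and nothing to shift — no conflicts. The grammar is LR(0).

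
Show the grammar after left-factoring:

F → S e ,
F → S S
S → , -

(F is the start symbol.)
F → S F'
F' → e ,
F' → S
S → , -

Left-factoring transforms A → αβ₁ | αβ₂ into A → αA' and A' → β₁ | β₂
(α is the longest common prefix among the alternatives). Repeat until
no nonterminal has two alternatives with a common prefix.

Round 1: F has alternatives sharing prefix 'S'. Introduce F': F → S F'
  Add: F' → e ,
  Add: F' → S

No remaining common prefixes — done.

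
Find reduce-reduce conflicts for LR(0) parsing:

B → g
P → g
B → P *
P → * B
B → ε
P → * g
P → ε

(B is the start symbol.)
A reduce-reduce conflict occurs when an LR(0) state has two complete items [A → α .] and [B → β .] — both call for a reduction, and with no lookahead the parser cannot choose between them.

Augment with B' → B and build the canonical LR(0) collection (I0 = CLOSURE({[B' → . B]}), then GOTO on every symbol after a dot until no new states appear). It has 8 states:
  I0: { [B → . P *], [B → . g], [B → .], [B' → . B], [P → . * B], [P → . * g], [P → . g], [P → .] }  — shift, 2 reduces
  I1: { [B → . P *], [B → . g], [B → .], [P → * . B], [P → * . g], [P → . * B], [P → . * g], [P → . g], [P → .] }  — shift, 2 reduces
  I2: { [B' → B .] }  — accept
  I3: { [B → P . *] }  — shift
  I4: { [B → g .], [P → g .] }  — 2 reduces
  I5: { [B → P * .] }  — reduce
  I6: { [P → * B .] }  — reduce
  I7: { [B → g .], [P → * g .], [P → g .] }  — 3 reduces

I0 contains complete items [B → .], [P → .] — reduce-reduce conflict.
I1 contains complete items [B → .], [P → .] — reduce-reduce conflict.
I4 contains complete items [B → g .], [P → g .] — reduce-reduce conflict.
I7 contains complete items [B → g .], [P → * g .], [P → g .] — reduce-reduce conflict.

Answer: Yes — I0: [B → .] vs [P → .]; I1: [B → .] vs [P → .]; I4: [B → g .] vs [P → g .]; I7: [B → g .] vs [P → * g .]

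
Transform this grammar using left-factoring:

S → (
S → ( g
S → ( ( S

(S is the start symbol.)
Left-factoring transforms A → αβ₁ | αβ₂ into A → αA' and A' → β₁ | β₂
(α is the longest common prefix among the alternatives). Repeat until
no nonterminal has two alternatives with a common prefix.

Round 1: S has alternatives sharing prefix '('. Introduce S': S → ( S'
  Add: S' → ε
  Add: S' → g
  Add: S' → ( S

No remaining common prefixes — done.

Resulting grammar:
S → ( S'
S' → ε
S' → g
S' → ( S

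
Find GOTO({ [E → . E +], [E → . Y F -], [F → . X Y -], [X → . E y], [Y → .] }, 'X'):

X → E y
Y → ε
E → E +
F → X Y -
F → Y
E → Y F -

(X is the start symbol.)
{ [F → X . Y -], [Y → .] }

GOTO(I, 'X') = CLOSURE({ [A → αX.β] : [A → α.Xβ] ∈ I, X = 'X' })

Items with dot before 'X', with the dot advanced:
  [F → . X Y -] → [F → X . Y -]
Closure of the advanced items:
  [F → X . Y -] has the dot before Y: add [Y → .]

GOTO = { [F → X . Y -], [Y → .] }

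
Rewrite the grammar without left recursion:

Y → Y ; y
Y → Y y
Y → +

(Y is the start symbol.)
Y is directly left-recursive. The standard transformation for
  A → A α₁ | ... | A α_m | β₁ | ... | β_n
is
  A  → β₁ A' | ... | β_n A'
  A' → α₁ A' | ... | α_m A' | ε

Y → + becomes Y → + Y'
Y → Y ; y becomes Y' → ; y Y'
Y → Y y becomes Y' → y Y'
Add Y' → ε

Resulting grammar:
Y → + Y'
Y' → ; y Y'
Y' → y Y'
Y' → ε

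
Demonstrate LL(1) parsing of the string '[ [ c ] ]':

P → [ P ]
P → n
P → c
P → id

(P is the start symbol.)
Stack is shown with the top on the left.

Stack      Input        Action
------------------------------
P $        [ [ c ] ] $  output P → [ P ]
[ P ] $    [ [ c ] ] $  match '['
P ] $      [ c ] ] $    output P → [ P ]
[ P ] ] $  [ c ] ] $    match '['
P ] ] $    c ] ] $      output P → c
c ] ] $    c ] ] $      match 'c'
] ] $      ] ] $        match ']'
] $        ] $          match ']'
$          $            accept

The string is accepted.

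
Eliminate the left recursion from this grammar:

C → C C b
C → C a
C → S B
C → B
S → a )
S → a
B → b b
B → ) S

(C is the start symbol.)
C → S B C'
C → B C'
C' → C b C'
C' → a C'
C' → ε
S → a )
S → a
B → b b
B → ) S

C is directly left-recursive. The standard transformation for
  A → A α₁ | ... | A α_m | β₁ | ... | β_n
is
  A  → β₁ A' | ... | β_n A'
  A' → α₁ A' | ... | α_m A' | ε

C → S B becomes C → S B C'
C → B becomes C → B C'
C → C C b becomes C' → C b C'
C → C a becomes C' → a C'
Add C' → ε

Productions for other non-terminals are unchanged:
  S → a )
  S → a
  B → b b
  B → ) S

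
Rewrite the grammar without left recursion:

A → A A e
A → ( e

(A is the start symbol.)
A → ( e A'
A' → A e A'
A' → ε

A is directly left-recursive. The standard transformation for
  A → A α₁ | ... | A α_m | β₁ | ... | β_n
is
  A  → β₁ A' | ... | β_n A'
  A' → α₁ A' | ... | α_m A' | ε

A → ( e becomes A → ( e A'
A → A A e becomes A' → A e A'
Add A' → ε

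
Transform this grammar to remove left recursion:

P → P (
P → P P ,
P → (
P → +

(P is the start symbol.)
P is directly left-recursive. The standard transformation for
  A → A α₁ | ... | A α_m | β₁ | ... | β_n
is
  A  → β₁ A' | ... | β_n A'
  A' → α₁ A' | ... | α_m A' | ε

P → ( becomes P → ( P'
P → + becomes P → + P'
P → P ( becomes P' → ( P'
P → P P , becomes P' → P , P'
Add P' → ε

Resulting grammar:
P → ( P'
P → + P'
P' → ( P'
P' → P , P'
P' → ε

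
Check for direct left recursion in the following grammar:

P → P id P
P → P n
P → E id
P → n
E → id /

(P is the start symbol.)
Yes, P is left-recursive

Direct left recursion occurs when N → N α for some non-terminal N (the right-hand side begins with the left-hand side itself).

P → P id P: LEFT RECURSIVE (starts with P)
P → P n: LEFT RECURSIVE (starts with P)
P → E id: starts with E
P → n: starts with n
E → id /: starts with id

The grammar has direct left recursion on: P.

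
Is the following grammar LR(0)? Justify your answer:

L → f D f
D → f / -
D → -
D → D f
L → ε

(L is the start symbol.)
No. Shift-reduce conflict between [L → .] and [L → . f D f]

A grammar is LR(0) if no state in the canonical LR(0) collection has:
  - both a shift item (dot before a terminal) and a complete item (shift-reduce conflict), or
  - two or more complete items (reduce-reduce conflict; the accept item [L' → L .] counts as a complete item here).

Augment with L' → L and build the canonical LR(0) collection (I0 = CLOSURE({[L' → . L]}), then GOTO on every symbol after a dot until no new states appear). It has 9 states:
  I0: { [L → . f D f], [L → .], [L' → . L] }  — shift, reduce
  I1: { [L' → L .] }  — accept
  I2: { [D → . -], [D → . D f], [D → . f / -], [L → f . D f] }  — shift
  I3: { [D → - .] }  — reduce
  I4: { [D → D . f], [L → f D . f] }  — shift
  I5: { [D → f . / -] }  — shift
  I6: { [D → f / . -] }  — shift
  I7: { [D → f / - .] }  — reduce
  I8: { [D → D f .], [L → f D f .] }  — 2 reduces

Conflict in state I0:
  Shift-reduce conflict between [L → .] and [L → . f D f]
So the grammar is NOT LR(0).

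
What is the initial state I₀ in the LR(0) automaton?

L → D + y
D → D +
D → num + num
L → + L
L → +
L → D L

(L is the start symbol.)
{ [D → . D +], [D → . num + num], [L → . + L], [L → . +], [L → . D + y], [L → . D L], [L' → . L] }

First, augment the grammar with L' → L
I₀ = CLOSURE({ [L' → . L] }):
  [L' → . L] has the dot before L: add [L → . D + y], [L → . + L], [L → . +], [L → . D L]
  [L → . D + y] has the dot before D: add [D → . D +], [D → . num + num]
No further items can be added.

I₀ = { [D → . D +], [D → . num + num], [L → . + L], [L → . +], [L → . D + y], [L → . D L], [L' → . L] }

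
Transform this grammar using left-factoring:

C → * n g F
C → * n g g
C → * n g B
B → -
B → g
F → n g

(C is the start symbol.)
Left-factoring transforms A → αβ₁ | αβ₂ into A → αA' and A' → β₁ | β₂
(α is the longest common prefix among the alternatives). Repeat until
no nonterminal has two alternatives with a common prefix.

Round 1: C has alternatives sharing prefix '* n g'. Introduce C': C → * n g C'
  Add: C' → F
  Add: C' → g
  Add: C' → B

No remaining common prefixes — done.

Resulting grammar:
C → * n g C'
C' → F
C' → g
C' → B
B → -
B → g
F → n g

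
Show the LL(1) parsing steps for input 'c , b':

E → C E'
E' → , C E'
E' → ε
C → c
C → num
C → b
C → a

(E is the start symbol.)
LL(1) parsing maintains a stack (initially the start symbol over $) and the input. At each step: if the stack top is a terminal, match it against the current input token; if it is a non-terminal N, replace it with the RHS of M[N, lookahead] (the unique production whose predict set contains the lookahead).

Stack is shown with the top on the left.

Stack     Input    Action
-------------------------
E $       c , b $  output E → C E'
C E' $    c , b $  output C → c
c E' $    c , b $  match 'c'
E' $      , b $    output E' → , C E'
, C E' $  , b $    match ','
C E' $    b $      output C → b
b E' $    b $      match 'b'
E' $      $        output E' → ε
$         $        accept

The string is accepted.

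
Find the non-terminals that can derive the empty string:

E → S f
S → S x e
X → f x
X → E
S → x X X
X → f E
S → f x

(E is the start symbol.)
A non-terminal is nullable if it can derive ε (the empty string): either it has an ε-production, or it has a production whose right-hand side consists entirely of nullable non-terminals.

There are no ε-productions, so no non-terminal can derive ε.
No non-terminals are nullable.

Answer: None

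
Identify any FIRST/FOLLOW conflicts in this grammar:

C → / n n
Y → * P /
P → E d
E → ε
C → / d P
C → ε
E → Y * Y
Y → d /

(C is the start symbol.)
Yes. E → Y '*' Y with FOLLOW(E) on { 'd' }

A FIRST/FOLLOW conflict occurs when a non-terminal N has a nullable alternative N → β (β ⇒* ε) and another alternative N → α with FIRST(α) ∩ FOLLOW(N) ≠ ∅: on such a lookahead the parser cannot decide between expanding α and letting N vanish via β.

Nullable non-terminals: C, E.
FIRST sets used below: FIRST(Y) = { '*', 'd' }

C: nullable alternative(s) C → ε; FOLLOW(C) = { $ }
  C → / n n: FIRST \ {ε} = { '/' } — disjoint from FOLLOW(C)
  C → / d P: FIRST \ {ε} = { '/' } — disjoint from FOLLOW(C)
  C → ε: FIRST \ {ε} = { } — this is the only nullable alternative, skip

E: nullable alternative(s) E → ε; FOLLOW(E) = { 'd' }
  E → ε: FIRST \ {ε} = { } — this is the only nullable alternative, skip
  E → Y * Y: FIRST \ {ε} = { '*', 'd' } — overlaps FOLLOW(E) on { 'd' }: CONFLICT

P, Y have no nullable alternative, so no FIRST/FOLLOW check is needed there.

So the grammar has 1 FIRST/FOLLOW conflict (marked CONFLICT above).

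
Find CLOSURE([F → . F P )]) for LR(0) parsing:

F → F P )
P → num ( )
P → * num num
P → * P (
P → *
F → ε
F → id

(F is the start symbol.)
{ [F → . F P )], [F → . id], [F → .] }

To compute CLOSURE, for each item [A → α.Bβ] where B is a non-terminal, add [B → .γ] for all productions B → γ; repeat for the newly added items until nothing changes.

Start with: [F → . F P )]
  [F → . F P )] has the dot before F: add [F → .], [F → . id]
No further items can be added.

CLOSURE = { [F → . F P )], [F → . id], [F → .] }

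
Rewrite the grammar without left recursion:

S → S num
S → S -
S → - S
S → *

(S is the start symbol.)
S is directly left-recursive. The standard transformation for
  A → A α₁ | ... | A α_m | β₁ | ... | β_n
is
  A  → β₁ A' | ... | β_n A'
  A' → α₁ A' | ... | α_m A' | ε

S → - S becomes S → - S S'
S → * becomes S → * S'
S → S num becomes S' → num S'
S → S - becomes S' → - S'
Add S' → ε

Resulting grammar:
S → - S S'
S → * S'
S' → num S'
S' → - S'
S' → ε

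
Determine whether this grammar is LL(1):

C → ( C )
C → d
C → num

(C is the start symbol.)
For C:
  PREDICT(C → '(' C ')') = { '(' }
  PREDICT(C → d) = { 'd' }
  PREDICT(C → num) = { 'num' }

All predict sets are disjoint. The grammar IS LL(1).

Answer: Yes, the grammar is LL(1).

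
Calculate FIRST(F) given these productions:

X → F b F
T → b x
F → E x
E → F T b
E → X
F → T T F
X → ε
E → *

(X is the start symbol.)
{ '*', 'b', 'x' }

To compute FIRST(F), examine every production with F on the left-hand side, reading each right-hand side left to right until a non-nullable symbol is reached.

FIRST sets of the other non-terminals involved (by the same procedure, iterated to a fixed point):
  FIRST(E) = { '*', 'b', 'x', ε }
  FIRST(T) = { 'b' }

From F → E x:
  - E is a non-terminal: add FIRST(E) \ {ε} = { '*', 'b', 'x' }
    E is nullable, so continue to the next symbol
  - x is a terminal: add 'x' and stop
From F → T T F:
  - T is a non-terminal: add FIRST(T) \ {ε} = { 'b' }
    T is not nullable, so stop

Collecting: FIRST(F) = { '*', 'b', 'x' }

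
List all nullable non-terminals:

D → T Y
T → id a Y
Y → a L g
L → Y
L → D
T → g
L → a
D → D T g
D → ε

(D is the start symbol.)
ε-productions: D → ε
So D is immediately nullable.
L → D: every symbol on the right is nullable, so L is nullable too.
No further non-terminal can be added: every production for the remaining non-terminals contains a terminal or a non-nullable non-terminal.
Nullable = { 'D', 'L' }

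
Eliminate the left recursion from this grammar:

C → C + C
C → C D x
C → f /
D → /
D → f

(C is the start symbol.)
C is directly left-recursive. The standard transformation for
  A → A α₁ | ... | A α_m | β₁ | ... | β_n
is
  A  → β₁ A' | ... | β_n A'
  A' → α₁ A' | ... | α_m A' | ε

C → f / becomes C → f / C'
C → C + C becomes C' → + C C'
C → C D x becomes C' → D x C'
Add C' → ε

Productions for other non-terminals are unchanged:
  D → /
  D → f

Resulting grammar:
C → f / C'
C' → + C C'
C' → D x C'
C' → ε
D → /
D → f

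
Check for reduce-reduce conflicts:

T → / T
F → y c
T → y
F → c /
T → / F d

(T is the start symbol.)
Augment with T' → T and build the canonical LR(0) collection (I0 = CLOSURE({[T' → . T]}), then GOTO on every symbol after a dot until no new states appear). It has 11 states:
  I0: { [T → . / F d], [T → . / T], [T → . y], [T' → . T] }  — shift
  I1: { [F → . c /], [F → . y c], [T → . / F d], [T → . / T], [T → . y], [T → / . F d], [T → / . T] }  — shift
  I2: { [T' → T .] }  — accept
  I3: { [T → y .] }  — reduce
  I4: { [T → / F . d] }  — shift
  I5: { [T → / T .] }  — reduce
  I6: { [F → c . /] }  — shift
  I7: { [F → y . c], [T → y .] }  — shift, reduce
  I8: { [F → y c .] }  — reduce
  I9: { [F → c / .] }  — reduce
  I10: { [T → / F d .] }  — reduce

No state contains more than one complete item.

Answer: No reduce-reduce conflicts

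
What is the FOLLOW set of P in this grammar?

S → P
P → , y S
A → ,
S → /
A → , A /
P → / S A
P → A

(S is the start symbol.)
To compute FOLLOW(P), find every occurrence of P on a right-hand side N → α P β: add FIRST(β) \ {ε}, and if β is empty or nullable also add FOLLOW(N). Iterate to a fixed point.

In S → P: P is at the end, add FOLLOW(S)

The FOLLOW sets referred to above (computed the same way, to a fixed point):
  FOLLOW(S) = { $, ',' }

Taking the union: FOLLOW(P) = { $, ',' }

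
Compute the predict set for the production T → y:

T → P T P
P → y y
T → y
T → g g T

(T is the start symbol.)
PREDICT(T → y) = (FIRST(RHS) \ {ε}) ∪ (FOLLOW(T) if ε ∈ FIRST(RHS), i.e. RHS ⇒* ε)
FIRST(y) = { 'y' }
ε ∉ FIRST(y), so FOLLOW(T) is not added.
PREDICT(T → y) = { 'y' }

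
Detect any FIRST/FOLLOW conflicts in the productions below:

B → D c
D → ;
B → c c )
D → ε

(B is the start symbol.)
A FIRST/FOLLOW conflict occurs when a non-terminal N has a nullable alternative N → β (β ⇒* ε) and another alternative N → α with FIRST(α) ∩ FOLLOW(N) ≠ ∅: on such a lookahead the parser cannot decide between expanding α and letting N vanish via β.

Nullable non-terminals: D.

D: nullable alternative(s) D → ε; FOLLOW(D) = { 'c' }
  D → ;: FIRST \ {ε} = { ';' } — disjoint from FOLLOW(D)
  D → ε: FIRST \ {ε} = { } — this is the only nullable alternative, skip

B has no nullable alternative, so no FIRST/FOLLOW check is needed there.

No FIRST/FOLLOW conflicts found.

Answer: No FIRST/FOLLOW conflicts.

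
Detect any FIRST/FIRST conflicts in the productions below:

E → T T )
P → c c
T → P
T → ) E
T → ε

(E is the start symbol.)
No FIRST/FIRST conflicts.

A FIRST/FIRST conflict occurs when two productions N → α and N → β for the same non-terminal have FIRST(α) ∩ FIRST(β) ≠ ∅ (with ε ∈ FIRST of a nullable right-hand side, so two nullable alternatives also conflict).

FIRST sets of the non-terminals at (or reachable through a nullable prefix from) the front of some alternative:
  FIRST(P) = { 'c' }

Productions for T:
  T → P: FIRST = { 'c' }
  T → ) E: FIRST = { ')' }
  T → ε: FIRST = { ε }
E, P have only one production, so no FIRST/FIRST conflict is possible there.

All alternatives of each non-terminal have pairwise disjoint FIRST sets.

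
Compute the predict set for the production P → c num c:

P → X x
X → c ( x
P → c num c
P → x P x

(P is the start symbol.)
PREDICT(P → c num c) = (FIRST(RHS) \ {ε}) ∪ (FOLLOW(P) if ε ∈ FIRST(RHS), i.e. RHS ⇒* ε)
FIRST(c num c) = { 'c' }
ε ∉ FIRST(c num c), so FOLLOW(P) is not added.
PREDICT(P → c num c) = { 'c' }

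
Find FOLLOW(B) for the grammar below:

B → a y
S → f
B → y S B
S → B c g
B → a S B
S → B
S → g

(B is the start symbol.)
{ $, 'a', 'c', 'y' }

To compute FOLLOW(B), find every occurrence of B on a right-hand side N → α B β: add FIRST(β) \ {ε}, and if β is empty or nullable also add FOLLOW(N). Iterate to a fixed point.

B is the start symbol, so $ ∈ FOLLOW(B).
In B → y S B: B is at the end; this adds FOLLOW(B) to itself — nothing new
In S → B c g: B is followed by c g, add FIRST(c g) \ {ε} = { 'c' }
In B → a S B: B is at the end; this adds FOLLOW(B) to itself — nothing new
In S → B: B is at the end, add FOLLOW(S)

The FOLLOW sets referred to above (computed the same way, to a fixed point):
  FOLLOW(S) = { 'a', 'y' }

Taking the union: FOLLOW(B) = { $, 'a', 'c', 'y' }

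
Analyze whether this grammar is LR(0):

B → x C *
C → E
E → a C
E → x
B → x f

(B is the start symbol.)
Augment with B' → B and build the canonical LR(0) collection (I0 = CLOSURE({[B' → . B]}), then GOTO on every symbol after a dot until no new states appear). It has 10 states:
  I0: { [B → . x C *], [B → . x f], [B' → . B] }  — shift
  I1: { [B' → B .] }  — accept
  I2: { [B → x . C *], [B → x . f], [C → . E], [E → . a C], [E → . x] }  — shift
  I3: { [B → x C . *] }  — shift
  I4: { [C → E .] }  — reduce
  I5: { [C → . E], [E → . a C], [E → . x], [E → a . C] }  — shift
  I6: { [B → x f .] }  — reduce
  I7: { [E → x .] }  — reduce
  I8: { [E → a C .] }  — reduce
  I9: { [B → x C * .] }  — reduce

Every state is either a pure shift/goto state or contains exactly one complete item and nothing to shift — no conflicts. The grammar is LR(0).

Answer: Yes, the grammar is LR(0)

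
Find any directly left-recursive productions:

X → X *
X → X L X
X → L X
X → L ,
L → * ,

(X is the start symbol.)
Yes, X is left-recursive

Direct left recursion occurs when N → N α for some non-terminal N (the right-hand side begins with the left-hand side itself).

X → X *: LEFT RECURSIVE (starts with X)
X → X L X: LEFT RECURSIVE (starts with X)
X → L X: starts with L
X → L ,: starts with L
L → * ,: starts with '*'

The grammar has direct left recursion on: X.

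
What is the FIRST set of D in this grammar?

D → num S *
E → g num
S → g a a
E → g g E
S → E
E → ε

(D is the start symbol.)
To compute FIRST(D), examine every production with D on the left-hand side, reading each right-hand side left to right until a non-nullable symbol is reached.

From D → num S *:
  - num is a terminal: add 'num' and stop

Collecting: FIRST(D) = { 'num' }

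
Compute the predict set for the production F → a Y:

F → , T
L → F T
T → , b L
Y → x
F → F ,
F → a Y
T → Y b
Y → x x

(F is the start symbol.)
PREDICT(F → a Y) = (FIRST(RHS) \ {ε}) ∪ (FOLLOW(F) if ε ∈ FIRST(RHS), i.e. RHS ⇒* ε)
FIRST(a Y) = { 'a' }
ε ∉ FIRST(a Y), so FOLLOW(F) is not added.
PREDICT(F → a Y) = { 'a' }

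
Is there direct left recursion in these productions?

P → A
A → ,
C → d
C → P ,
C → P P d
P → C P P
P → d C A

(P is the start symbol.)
Direct left recursion occurs when N → N α for some non-terminal N (the right-hand side begins with the left-hand side itself).

P → A: starts with A
A → ,: starts with ','
C → d: starts with d
C → P ,: starts with P
C → P P d: starts with P
P → C P P: starts with C
P → d C A: starts with d

No direct left recursion found.

Answer: No direct left recursion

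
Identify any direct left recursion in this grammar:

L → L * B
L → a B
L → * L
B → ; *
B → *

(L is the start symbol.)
Yes, L is left-recursive

L → L * B: LEFT RECURSIVE (starts with L)
L → a B: starts with a
L → * L: starts with '*'
B → ; *: starts with ';'
B → *: starts with '*'

The grammar has direct left recursion on: L.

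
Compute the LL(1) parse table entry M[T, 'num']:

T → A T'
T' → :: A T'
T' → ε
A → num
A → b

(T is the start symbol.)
To find M[T, 'num'], we find productions for T where 'num' is in the predict set (PREDICT(N → α) = (FIRST(α) \ {ε}) ∪ (FOLLOW(N) if α ⇒* ε)).

Relevant sets:
  FIRST(A) = { 'b', 'num' }

T → A T': PREDICT = { 'b', 'num' }
  'num' is in predict set, so this production goes in M[T, 'num']

M[T, 'num'] = T → A T'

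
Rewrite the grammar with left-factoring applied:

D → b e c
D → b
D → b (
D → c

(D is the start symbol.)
Left-factoring transforms A → αβ₁ | αβ₂ into A → αA' and A' → β₁ | β₂
(α is the longest common prefix among the alternatives). Repeat until
no nonterminal has two alternatives with a common prefix.

Round 1: D has alternatives sharing prefix 'b'. Introduce D': D → b D'
  Add: D' → e c
  Add: D' → ε
  Add: D' → (

No remaining common prefixes — done.

Resulting grammar:
D → b D'
D' → e c
D' → ε
D' → (
D → c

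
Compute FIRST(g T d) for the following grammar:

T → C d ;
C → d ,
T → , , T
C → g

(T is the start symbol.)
To compute FIRST(g T d), process the symbols left to right:
Symbol g is a terminal. Add 'g' and stop.
FIRST(g T d) = { 'g' }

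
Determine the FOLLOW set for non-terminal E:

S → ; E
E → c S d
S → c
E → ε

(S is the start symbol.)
To compute FOLLOW(E), find every occurrence of E on a right-hand side N → α E β: add FIRST(β) \ {ε}, and if β is empty or nullable also add FOLLOW(N). Iterate to a fixed point.

In S → ; E: E is at the end, add FOLLOW(S)

The FOLLOW sets referred to above (computed the same way, to a fixed point):
  FOLLOW(S) = { $, 'd' }

Taking the union: FOLLOW(E) = { $, 'd' }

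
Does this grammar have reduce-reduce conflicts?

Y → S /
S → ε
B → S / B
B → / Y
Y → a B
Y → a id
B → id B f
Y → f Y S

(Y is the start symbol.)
Yes — I10: [S → .] vs [Y → a id .]

A reduce-reduce conflict occurs when an LR(0) state has two complete items [A → α .] and [B → β .] — both call for a reduction, and with no lookahead the parser cannot choose between them.

Augment with Y' → Y and build the canonical LR(0) collection (I0 = CLOSURE({[Y' → . Y]}), then GOTO on every symbol after a dot until no new states appear). It has 18 states:
  I0: { [S → .], [Y → . S /], [Y → . a B], [Y → . a id], [Y → . f Y S], [Y' → . Y] }  — shift, reduce
  I1: { [Y → S . /] }  — shift
  I2: { [Y' → Y .] }  — accept
  I3: { [B → . / Y], [B → . S / B], [B → . id B f], [S → .], [Y → a . B], [Y → a . id] }  — shift, reduce
  I4: { [S → .], [Y → . S /], [Y → . a B], [Y → . a id], [Y → . f Y S], [Y → f . Y S] }  — shift, reduce
  I5: { [S → .], [Y → f Y . S] }  — reduce
  I6: { [Y → f Y S .] }  — reduce
  I7: { [B → / . Y], [S → .], [Y → . S /], [Y → . a B], [Y → . a id], [Y → . f Y S] }  — shift, reduce
  I8: { [Y → a B .] }  — reduce
  I9: { [B → S . / B] }  — shift
  I10: { [B → . / Y], [B → . S / B], [B → . id B f], [B → id . B f], [S → .], [Y → a id .] }  — shift, 2 reduces
  I11: { [B → id B . f] }  — shift
  I12: { [B → . / Y], [B → . S / B], [B → . id B f], [B → id . B f], [S → .] }  — shift, reduce
  I13: { [B → id B f .] }  — reduce
  I14: { [B → . / Y], [B → . S / B], [B → . id B f], [B → S / . B], [S → .] }  — shift, reduce
  I15: { [B → S / B .] }  — reduce
  I16: { [B → / Y .] }  — reduce
  I17: { [Y → S / .] }  — reduce

I10 contains complete items [S → .], [Y → a id .] — reduce-reduce conflict.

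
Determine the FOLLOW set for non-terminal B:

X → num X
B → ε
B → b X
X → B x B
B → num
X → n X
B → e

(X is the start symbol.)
In X → B x B: B is followed by x B, add FIRST(x B) \ {ε} = { 'x' }
In X → B x B: B is at the end, add FOLLOW(X)

The FOLLOW sets referred to above (computed the same way, to a fixed point):
  FOLLOW(X) = { $, 'x' }

Taking the union: FOLLOW(B) = { $, 'x' }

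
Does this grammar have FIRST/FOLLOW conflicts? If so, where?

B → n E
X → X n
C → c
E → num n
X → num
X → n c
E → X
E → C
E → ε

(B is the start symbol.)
A FIRST/FOLLOW conflict occurs when a non-terminal N has a nullable alternative N → β (β ⇒* ε) and another alternative N → α with FIRST(α) ∩ FOLLOW(N) ≠ ∅: on such a lookahead the parser cannot decide between expanding α and letting N vanish via β.

Nullable non-terminals: E.
FIRST sets used below: FIRST(X) = { 'n', 'num' }, FIRST(C) = { 'c' }

E: nullable alternative(s) E → ε; FOLLOW(E) = { $ }
  E → num n: FIRST \ {ε} = { 'num' } — disjoint from FOLLOW(E)
  E → X: FIRST \ {ε} = { 'n', 'num' } — disjoint from FOLLOW(E)
  E → C: FIRST \ {ε} = { 'c' } — disjoint from FOLLOW(E)
  E → ε: FIRST \ {ε} = { } — this is the only nullable alternative, skip

B, C, X have no nullable alternative, so no FIRST/FOLLOW check is needed there.

No FIRST/FOLLOW conflicts found.

Answer: No FIRST/FOLLOW conflicts.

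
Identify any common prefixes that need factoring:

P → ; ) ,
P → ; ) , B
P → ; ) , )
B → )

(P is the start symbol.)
Yes, P has productions with common prefix '; ) ,'

Left-factoring is needed when two productions for the same non-terminal
share a common prefix on the right-hand side.

Productions for P:
  P → ; ) ,
  P → ; ) , B
  P → ; ) , )

Found common prefix '; ) ,' in productions for P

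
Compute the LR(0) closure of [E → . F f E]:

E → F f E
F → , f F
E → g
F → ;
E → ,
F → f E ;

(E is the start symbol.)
To compute CLOSURE, for each item [A → α.Bβ] where B is a non-terminal, add [B → .γ] for all productions B → γ; repeat for the newly added items until nothing changes.

Start with: [E → . F f E]
  [E → . F f E] has the dot before F: add [F → . , f F], [F → . ;], [F → . f E ;]
No further items can be added.

CLOSURE = { [E → . F f E], [F → . , f F], [F → . ;], [F → . f E ;] }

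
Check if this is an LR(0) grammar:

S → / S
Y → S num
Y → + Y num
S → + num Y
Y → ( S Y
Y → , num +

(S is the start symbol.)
Augment with S' → S and build the canonical LR(0) collection (I0 = CLOSURE({[S' → . S]}), then GOTO on every symbol after a dot until no new states appear). It has 18 states:
  I0: { [S → . + num Y], [S → . / S], [S' → . S] }  — shift
  I1: { [S → + . num Y] }  — shift
  I2: { [S → . + num Y], [S → . / S], [S → / . S] }  — shift
  I3: { [S' → S .] }  — accept
  I4: { [S → / S .] }  — reduce
  I5: { [S → + num . Y], [S → . + num Y], [S → . / S], [Y → . ( S Y], [Y → . + Y num], [Y → . , num +], [Y → . S num] }  — shift
  I6: { [S → . + num Y], [S → . / S], [Y → ( . S Y] }  — shift
  I7: { [S → + . num Y], [S → . + num Y], [S → . / S], [Y → + . Y num], [Y → . ( S Y], [Y → . + Y num], [Y → . , num +], [Y → . S num] }  — shift
  I8: { [Y → , . num +] }  — shift
  I9: { [Y → S . num] }  — shift
  I10: { [S → + num Y .] }  — reduce
  I11: { [Y → S num .] }  — reduce
  I12: { [Y → , num . +] }  — shift
  I13: { [Y → , num + .] }  — reduce
  I14: { [Y → + Y . num] }  — shift
  I15: { [Y → + Y num .] }  — reduce
  I16: { [S → . + num Y], [S → . / S], [Y → ( S . Y], [Y → . ( S Y], [Y → . + Y num], [Y → . , num +], [Y → . S num] }  — shift
  I17: { [Y → ( S Y .] }  — reduce

Every state is either a pure shift/goto state or contains exactly one complete item and nothing to shift — no conflicts. The grammar is LR(0).

Answer: Yes, the grammar is LR(0)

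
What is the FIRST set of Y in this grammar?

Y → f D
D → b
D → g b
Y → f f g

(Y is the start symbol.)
To compute FIRST(Y), examine every production with Y on the left-hand side, reading each right-hand side left to right until a non-nullable symbol is reached.

From Y → f D:
  - f is a terminal: add 'f' and stop
From Y → f f g:
  - f is a terminal: add 'f' and stop

Collecting: FIRST(Y) = { 'f' }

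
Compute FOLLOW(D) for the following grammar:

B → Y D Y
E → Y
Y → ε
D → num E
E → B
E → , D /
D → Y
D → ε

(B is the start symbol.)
{ $, '/' }

In B → Y D Y: D is followed by Y, add FIRST(Y) \ {ε} = { }
  Y is nullable, so also add FOLLOW(B)
In E → , D /: D is followed by '/', add FIRST('/') \ {ε} = { '/' }

The FOLLOW sets referred to above (computed the same way, to a fixed point):
  FOLLOW(B) = { $, '/' }

Taking the union: FOLLOW(D) = { $, '/' }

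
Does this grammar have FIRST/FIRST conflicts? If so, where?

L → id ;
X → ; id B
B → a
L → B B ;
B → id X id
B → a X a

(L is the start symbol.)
Yes. L → id ';' / L → B B ';' on { 'id' }; B → a / B → a X a on { 'a' }

A FIRST/FIRST conflict occurs when two productions N → α and N → β for the same non-terminal have FIRST(α) ∩ FIRST(β) ≠ ∅ (with ε ∈ FIRST of a nullable right-hand side, so two nullable alternatives also conflict).

FIRST sets of the non-terminals at (or reachable through a nullable prefix from) the front of some alternative:
  FIRST(B) = { 'a', 'id' }

Productions for L:
  L → id ;: FIRST = { 'id' }
  L → B B ;: FIRST = { 'a', 'id' }
Productions for B:
  B → a: FIRST = { 'a' }
  B → id X id: FIRST = { 'id' }
  B → a X a: FIRST = { 'a' }
X has only one production, so no FIRST/FIRST conflict is possible there.

Conflict for L: L → id ; and L → B B ;
  Overlap: { 'id' }
Conflict for B: B → a and B → a X a
  Overlap: { 'a' }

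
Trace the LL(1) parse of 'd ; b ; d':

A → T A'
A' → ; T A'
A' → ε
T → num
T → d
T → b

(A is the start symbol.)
Stack is shown with the top on the left.

Stack     Input        Action
-----------------------------
A $       d ; b ; d $  output A → T A'
T A' $    d ; b ; d $  output T → d
d A' $    d ; b ; d $  match 'd'
A' $      ; b ; d $    output A' → ; T A'
; T A' $  ; b ; d $    match ';'
T A' $    b ; d $      output T → b
b A' $    b ; d $      match 'b'
A' $      ; d $        output A' → ; T A'
; T A' $  ; d $        match ';'
T A' $    d $          output T → d
d A' $    d $          match 'd'
A' $      $            output A' → ε
$         $            accept

The string is accepted.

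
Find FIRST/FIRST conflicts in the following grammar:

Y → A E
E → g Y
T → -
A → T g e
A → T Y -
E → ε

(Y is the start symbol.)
Yes. A → T g e / A → T Y '-' on { '-' }

A FIRST/FIRST conflict occurs when two productions N → α and N → β for the same non-terminal have FIRST(α) ∩ FIRST(β) ≠ ∅ (with ε ∈ FIRST of a nullable right-hand side, so two nullable alternatives also conflict).

FIRST sets of the non-terminals at (or reachable through a nullable prefix from) the front of some alternative:
  FIRST(T) = { '-' }

Productions for E:
  E → g Y: FIRST = { 'g' }
  E → ε: FIRST = { ε }
Productions for A:
  A → T g e: FIRST = { '-' }
  A → T Y -: FIRST = { '-' }
Y, T have only one production, so no FIRST/FIRST conflict is possible there.

Conflict for A: A → T g e and A → T Y -
  Overlap: { '-' }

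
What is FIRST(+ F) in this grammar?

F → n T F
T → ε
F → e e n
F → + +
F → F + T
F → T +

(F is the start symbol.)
{ '+' }

To compute FIRST(+ F), process the symbols left to right:
Symbol + is a terminal. Add '+' and stop.
FIRST(+ F) = { '+' }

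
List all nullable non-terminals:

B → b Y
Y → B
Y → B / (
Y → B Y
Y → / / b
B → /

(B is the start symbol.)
A non-terminal is nullable if it can derive ε (the empty string): either it has an ε-production, or it has a production whose right-hand side consists entirely of nullable non-terminals.

There are no ε-productions, so no non-terminal can derive ε.
No non-terminals are nullable.

Answer: None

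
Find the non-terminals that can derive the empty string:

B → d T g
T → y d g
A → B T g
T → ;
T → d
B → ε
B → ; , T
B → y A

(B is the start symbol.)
{ 'B' }

A non-terminal is nullable if it can derive ε (the empty string): either it has an ε-production, or it has a production whose right-hand side consists entirely of nullable non-terminals.

ε-productions: B → ε
So B is immediately nullable.
No further non-terminal can be added: every production for the remaining non-terminals contains a terminal or a non-nullable non-terminal.
Nullable = { 'B' }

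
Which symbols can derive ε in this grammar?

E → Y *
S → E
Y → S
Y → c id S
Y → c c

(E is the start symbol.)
None

There are no ε-productions, so no non-terminal can derive ε.
No non-terminals are nullable.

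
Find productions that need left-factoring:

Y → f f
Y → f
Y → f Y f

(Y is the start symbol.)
Yes, Y has productions with common prefix 'f'

Left-factoring is needed when two productions for the same non-terminal
share a common prefix on the right-hand side.

Productions for Y:
  Y → f f
  Y → f
  Y → f Y f

Found common prefix 'f' in productions for Y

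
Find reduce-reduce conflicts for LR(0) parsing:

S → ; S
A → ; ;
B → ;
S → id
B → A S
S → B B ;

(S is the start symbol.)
Yes — I11: [A → ; ; .] vs [B → ; .]

Augment with S' → S and build the canonical LR(0) collection (I0 = CLOSURE({[S' → . S]}), then GOTO on every symbol after a dot until no new states appear). It has 13 states:
  I0: { [A → . ; ;], [B → . ;], [B → . A S], [S → . ; S], [S → . B B ;], [S → . id], [S' → . S] }  — shift
  I1: { [A → . ; ;], [A → ; . ;], [B → . ;], [B → . A S], [B → ; .], [S → . ; S], [S → . B B ;], [S → . id], [S → ; . S] }  — shift, reduce
  I2: { [A → . ; ;], [B → . ;], [B → . A S], [B → A . S], [S → . ; S], [S → . B B ;], [S → . id] }  — shift
  I3: { [A → . ; ;], [B → . ;], [B → . A S], [S → B . B ;] }  — shift
  I4: { [S' → S .] }  — accept
  I5: { [S → id .] }  — reduce
  I6: { [A → ; . ;], [B → ; .] }  — shift, reduce
  I7: { [S → B B . ;] }  — shift
  I8: { [S → B B ; .] }  — reduce
  I9: { [A → ; ; .] }  — reduce
  I10: { [B → A S .] }  — reduce
  I11: { [A → . ; ;], [A → ; . ;], [A → ; ; .], [B → . ;], [B → . A S], [B → ; .], [S → . ; S], [S → . B B ;], [S → . id], [S → ; . S] }  — shift, 2 reduces
  I12: { [S → ; S .] }  — reduce

I11 contains complete items [A → ; ; .], [B → ; .] — reduce-reduce conflict.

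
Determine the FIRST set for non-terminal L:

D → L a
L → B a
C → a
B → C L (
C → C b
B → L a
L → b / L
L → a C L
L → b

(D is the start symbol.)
FIRST sets of the other non-terminals involved (by the same procedure, iterated to a fixed point):
  FIRST(B) = { 'a', 'b' }

From L → B a:
  - B is a non-terminal: add FIRST(B) \ {ε} = { 'a', 'b' }
    B is not nullable, so stop
From L → b / L:
  - b is a terminal: add 'b' and stop
From L → a C L:
  - a is a terminal: add 'a' and stop
From L → b:
  - b is a terminal: add 'b' and stop

Collecting: FIRST(L) = { 'a', 'b' }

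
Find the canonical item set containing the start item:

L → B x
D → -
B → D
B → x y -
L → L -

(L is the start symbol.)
First, augment the grammar with L' → L
I₀ = CLOSURE({ [L' → . L] }):
  [L' → . L] has the dot before L: add [L → . B x], [L → . L -]
  [L → . B x] has the dot before B: add [B → . D], [B → . x y -]
  [B → . D] has the dot before D: add [D → . -]
No further items can be added.

I₀ = { [B → . D], [B → . x y -], [D → . -], [L → . B x], [L → . L -], [L' → . L] }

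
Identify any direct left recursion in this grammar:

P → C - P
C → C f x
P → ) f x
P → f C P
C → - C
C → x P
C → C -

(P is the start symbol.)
Yes, C is left-recursive

Direct left recursion occurs when N → N α for some non-terminal N (the right-hand side begins with the left-hand side itself).

P → C - P: starts with C
C → C f x: LEFT RECURSIVE (starts with C)
P → ) f x: starts with ')'
P → f C P: starts with f
C → - C: starts with '-'
C → x P: starts with x
C → C -: LEFT RECURSIVE (starts with C)

The grammar has direct left recursion on: C.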